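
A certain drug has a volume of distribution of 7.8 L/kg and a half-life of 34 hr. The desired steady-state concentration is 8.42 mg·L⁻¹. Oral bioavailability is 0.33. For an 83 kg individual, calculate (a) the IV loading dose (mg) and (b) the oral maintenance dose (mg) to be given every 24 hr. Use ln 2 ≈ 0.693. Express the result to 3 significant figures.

Vd = 7.8 L/kg × 83 kg = 647.4 L
LD = Vd × C = 647.4 × 8.42 = 5451 mg
CL = 0.693 × Vd / t½ = 0.693 × 647.4 / 34 = 13.20 L/h
D = CL × Css × τ / F = 13.20 × 8.42 × 24 / 0.33 = 8083 mg

(a) 5450 mg; (b) 8080 mg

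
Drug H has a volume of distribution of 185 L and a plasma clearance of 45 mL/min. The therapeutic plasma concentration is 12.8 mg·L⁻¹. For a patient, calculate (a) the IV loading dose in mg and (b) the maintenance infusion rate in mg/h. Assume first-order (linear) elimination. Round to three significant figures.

(a) 2370 mg; (b) 34.6 mg/h

Loading: fill Vd to C_target → 185.0 L × 12.8 mg/L = 2368 mg
CL = 45 mL/min × 60/1000 = 2.700 L/h
Maintenance infusion rate = CL × Css = 2.700 × 12.8 = 34.56 mg/h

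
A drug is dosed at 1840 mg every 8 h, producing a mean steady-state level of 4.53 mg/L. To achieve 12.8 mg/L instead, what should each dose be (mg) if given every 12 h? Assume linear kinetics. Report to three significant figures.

7800 mg

With linear kinetics, Css is proportional to dose rate (D/τ) at fixed clearance.
D₂ = D₁ × (Css,target / Css,current) × (τ₂/τ₁) = 1840 × (12.8/4.53) × (12/8) = 7799 mg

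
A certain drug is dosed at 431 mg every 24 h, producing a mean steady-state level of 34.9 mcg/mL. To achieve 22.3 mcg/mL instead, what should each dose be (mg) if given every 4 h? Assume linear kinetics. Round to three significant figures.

For first-order elimination, Css ∝ F·D/(CL·τ); F and CL are unchanged, so Css ∝ D/τ.
D₂ = D₁ × (Css,target / Css,current) × (τ₂/τ₁) = 431 × (22.3/34.9) × (4/24) = 45.90 mg

45.9 mg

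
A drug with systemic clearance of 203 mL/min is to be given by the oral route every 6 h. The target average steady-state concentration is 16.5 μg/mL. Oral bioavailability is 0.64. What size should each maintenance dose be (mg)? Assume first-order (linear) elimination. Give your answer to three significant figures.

1880 mg

CL = 203 mL/min = 203 × 0.06 = 12.18 L/h
D = CL × Css × τ / F = 12.18 × 16.5 × 6 / 0.64 = 1884 mg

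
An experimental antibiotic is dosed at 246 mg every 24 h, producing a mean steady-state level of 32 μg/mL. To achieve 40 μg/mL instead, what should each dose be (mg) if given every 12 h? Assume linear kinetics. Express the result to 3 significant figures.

154 mg

For first-order elimination, Css ∝ F·D/(CL·τ); F and CL are unchanged, so Css ∝ D/τ.
D₂ = D₁ × (Css,target / Css,current) × (τ₂/τ₁) = 246 × (40/32) × (12/24) = 153.8 mg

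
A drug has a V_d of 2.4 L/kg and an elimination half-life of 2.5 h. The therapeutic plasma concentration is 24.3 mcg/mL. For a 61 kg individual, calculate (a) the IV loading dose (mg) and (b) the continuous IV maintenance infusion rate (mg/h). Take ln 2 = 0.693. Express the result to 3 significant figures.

Vd = 2.4 L/kg × 61 kg = 146.4 L
LD = Vd × C = 146.4 × 24.3 = 3558 mg
CL = 0.693 × Vd / t½ = 0.693 × 146.4 / 2.5 = 40.58 L/h
Infusion rate = CL × Css = 40.58 × 24.3 = 986.1 mg/h

(a) 3560 mg; (b) 986 mg/h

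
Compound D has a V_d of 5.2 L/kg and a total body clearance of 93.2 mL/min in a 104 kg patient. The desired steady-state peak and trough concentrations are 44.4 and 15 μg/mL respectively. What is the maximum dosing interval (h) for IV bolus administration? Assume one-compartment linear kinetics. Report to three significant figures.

Total Vd = 5.2 × 104 = 540.8 L
CL = 93.2 mL/min = 93.2 × 0.06 = 5.592 L/h
k = CL / Vd = 5.592 / 540.8 = 0.01034 h⁻¹
Between IV bolus doses, concentration decays as C = C₀·e^(−kτ), so C_peak/C_trough = e^(kτ).
τ_max = ln(C_peak/C_trough) / k = ln(44.4/15) / 0.01034 = 1.085 / 0.01034 = 104.9 h

105 h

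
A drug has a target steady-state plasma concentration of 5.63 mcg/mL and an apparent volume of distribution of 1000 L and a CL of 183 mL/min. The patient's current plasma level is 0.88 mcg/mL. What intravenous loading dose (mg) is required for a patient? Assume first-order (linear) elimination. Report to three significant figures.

Loading dose depends on Vd (not clearance): it fills the distribution volume.
Concentration deficit ΔC = 5.63 − 0.88 = 4.750 mg/L
LD = Vd × ΔC = 1000 × 4.750 = 4750 mg

4750 mg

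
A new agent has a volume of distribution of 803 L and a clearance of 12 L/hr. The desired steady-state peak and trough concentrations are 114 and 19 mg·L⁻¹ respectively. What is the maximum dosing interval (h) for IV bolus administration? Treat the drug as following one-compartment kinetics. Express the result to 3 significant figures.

120 h

k = CL / Vd = 12.00 / 803.0 = 0.01494 h⁻¹
Between IV bolus doses, concentration decays as C = C₀·e^(−kτ), so C_peak/C_trough = e^(kτ).
τ_max = ln(C_peak/C_trough) / k = ln(114/19) / 0.01494 = 1.792 / 0.01494 = 119.9 h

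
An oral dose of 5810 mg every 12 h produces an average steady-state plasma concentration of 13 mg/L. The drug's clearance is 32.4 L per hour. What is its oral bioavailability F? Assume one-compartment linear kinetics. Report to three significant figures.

F·D/τ = CL·Css at steady state → F = CL·Css·τ / D.
F = 32.4 × 13 × 12 / 5810 = 0.870

0.870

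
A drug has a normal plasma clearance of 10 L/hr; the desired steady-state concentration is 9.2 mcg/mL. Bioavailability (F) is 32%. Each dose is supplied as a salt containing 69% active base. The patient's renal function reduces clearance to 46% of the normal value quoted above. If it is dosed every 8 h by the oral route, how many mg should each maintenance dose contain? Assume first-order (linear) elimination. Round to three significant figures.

Patient clearance = 0.46 × 10.00 = 4.600 L/h
D = CL × Css × τ / F / S = 4.600 × 9.2 × 8 / 0.32 / 0.69 = 1533 mg

1530 mg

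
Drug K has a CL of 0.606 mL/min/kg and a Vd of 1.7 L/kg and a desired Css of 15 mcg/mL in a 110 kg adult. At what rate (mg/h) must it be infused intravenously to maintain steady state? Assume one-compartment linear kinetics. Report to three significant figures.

60.0 mg/h

CL = 0.606 mL/min/kg × 110 kg = 66.66 mL/min = 66.66 × 60/1000 = 4.000 L/h
Maintenance depends on clearance, not Vd — rate in must match rate out.
Rate = CL × Css = 4.000 × 15 = 60.00 mg/h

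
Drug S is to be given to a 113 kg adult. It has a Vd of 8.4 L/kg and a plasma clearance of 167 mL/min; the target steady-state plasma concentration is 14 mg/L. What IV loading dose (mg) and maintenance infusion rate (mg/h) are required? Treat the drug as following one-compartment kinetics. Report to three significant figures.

(a) 13300 mg; (b) 140 mg/h

Vd(total) = 113 kg × 8.4 L/kg = 949.2 L
Loading dose = Vd × C = 949.2 × 14 = 13290 mg
CL = 167 mL/min = 167 × 0.06 = 10.02 L/h
Infusion rate = 10.02 L/h × 14 mg/L = 140.3 mg/h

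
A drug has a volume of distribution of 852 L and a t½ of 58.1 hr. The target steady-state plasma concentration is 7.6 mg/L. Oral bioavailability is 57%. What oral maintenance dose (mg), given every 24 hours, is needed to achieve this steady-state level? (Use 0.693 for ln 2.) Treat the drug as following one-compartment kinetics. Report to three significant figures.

3250 mg

CL = 0.693 × Vd / t½ = 0.693 × 852.0 / 58.1 = 10.16 L/h
D = CL × Css × τ / F = 10.16 × 7.6 × 24 / 0.57 = 3251 mg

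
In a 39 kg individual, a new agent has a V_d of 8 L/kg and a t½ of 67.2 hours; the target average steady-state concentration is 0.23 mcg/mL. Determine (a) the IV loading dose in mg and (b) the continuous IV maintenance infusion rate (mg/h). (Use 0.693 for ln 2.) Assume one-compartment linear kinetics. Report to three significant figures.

Vd(total) = 39 kg × 8 L/kg = 312.0 L
LD = Vd × C = 312.0 × 0.23 = 71.76 mg
CL = 0.693 × Vd / t½ = 0.693 × 312.0 / 67.2 = 3.218 L/h
Infusion rate = CL × Css = 3.218 × 0.23 = 0.7401 mg/h

(a) 71.8 mg; (b) 0.740 mg/h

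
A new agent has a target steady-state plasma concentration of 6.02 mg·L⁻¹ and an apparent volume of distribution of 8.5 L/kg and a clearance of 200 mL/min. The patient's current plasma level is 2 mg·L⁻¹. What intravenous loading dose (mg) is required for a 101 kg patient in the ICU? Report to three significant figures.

Total Vd = 8.5 × 101 = 858.5 L
LD is governed by Vd — clearance does not enter the loading-dose calculation.
Concentration deficit ΔC = 6.02 − 2 = 4.020 mg/L
LD = Vd × ΔC = 858.5 × 4.020 = 3451 mg

3450 mg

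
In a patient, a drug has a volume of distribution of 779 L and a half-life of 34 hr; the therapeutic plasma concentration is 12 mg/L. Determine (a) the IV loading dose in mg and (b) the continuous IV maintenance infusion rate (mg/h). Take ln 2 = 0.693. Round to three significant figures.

(a) 9350 mg; (b) 191 mg/h

LD = Vd × C = 779.0 × 12 = 9348 mg
CL = 0.693 × Vd / t½ = 0.693 × 779.0 / 34 = 15.88 L/h
Infusion rate = CL × Css = 15.88 × 12 = 190.6 mg/h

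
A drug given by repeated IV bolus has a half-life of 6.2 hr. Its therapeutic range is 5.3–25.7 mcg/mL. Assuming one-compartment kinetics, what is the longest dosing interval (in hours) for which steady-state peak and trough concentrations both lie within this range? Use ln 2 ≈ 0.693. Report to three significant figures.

14.1 h

k = 0.693 / t½ = 0.693 / 6.2 = 0.1118 h⁻¹
Between IV bolus doses, concentration decays as C = C₀·e^(−kτ), so C_peak/C_trough = e^(kτ).
τ_max = ln(C_peak/C_trough) / k = ln(25.7/5.3) / 0.1118 = 1.579 / 0.1118 = 14.12 h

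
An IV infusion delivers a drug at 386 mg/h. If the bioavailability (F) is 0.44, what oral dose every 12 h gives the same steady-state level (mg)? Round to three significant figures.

10500 mg

To maintain the same Css, the systemic dosing rate must be unchanged: F·D/τ = infusion rate.
D = rate × τ / F = 386 × 12 / 0.44 = 10530 mg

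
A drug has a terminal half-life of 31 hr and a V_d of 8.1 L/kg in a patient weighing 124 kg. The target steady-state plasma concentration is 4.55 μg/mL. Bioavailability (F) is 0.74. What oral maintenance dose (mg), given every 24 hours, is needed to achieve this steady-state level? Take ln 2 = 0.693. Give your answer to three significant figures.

3310 mg

Vd(total) = 124 kg × 8.1 L/kg = 1004 L
CL = ln 2 · Vd / t½ = 0.693 × 1004 / 31 = 22.44 L/h
D = CL × Css × τ / F = 22.44 × 4.55 × 24 / 0.74 = 3311 mg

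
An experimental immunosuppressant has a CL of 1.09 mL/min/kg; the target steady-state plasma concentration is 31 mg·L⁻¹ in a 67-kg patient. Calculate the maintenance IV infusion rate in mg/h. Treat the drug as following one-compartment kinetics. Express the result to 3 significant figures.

136 mg/h

CL = 1.09 mL/min/kg × 67 kg = 73.03 mL/min = 73.03 × 60/1000 = 4.382 L/h
Infusion rate = CL · Css = 4.382 L/h × 31 mg/L = 135.8 mg/h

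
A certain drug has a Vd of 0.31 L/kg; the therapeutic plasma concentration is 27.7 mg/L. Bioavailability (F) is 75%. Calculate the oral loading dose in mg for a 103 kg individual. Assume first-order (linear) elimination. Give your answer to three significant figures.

Total Vd = 0.31 × 103 = 31.93 L
LD = Vd × C / F = 31.93 × 27.70 / 0.75 = 1179 mg

1180 mg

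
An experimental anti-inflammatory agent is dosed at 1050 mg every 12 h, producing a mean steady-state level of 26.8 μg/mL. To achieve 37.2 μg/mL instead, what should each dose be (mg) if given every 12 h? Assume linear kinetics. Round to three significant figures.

For first-order elimination, Css ∝ F·D/(CL·τ); F and CL are unchanged, so Css ∝ D/τ.
D₂ = D₁ × (Css,target / Css,current) = 1050 × 37.2/26.8 = 1457 mg

1460 mg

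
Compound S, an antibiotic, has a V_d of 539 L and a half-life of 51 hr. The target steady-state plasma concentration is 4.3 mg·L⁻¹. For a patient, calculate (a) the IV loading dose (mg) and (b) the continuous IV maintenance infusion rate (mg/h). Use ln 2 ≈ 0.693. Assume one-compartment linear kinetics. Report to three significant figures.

LD = Vd × C = 539.0 × 4.3 = 2318 mg
CL = 0.693 × Vd / t½ = 0.693 × 539.0 / 51 = 7.324 L/h
Infusion rate = CL × Css = 7.324 × 4.3 = 31.49 mg/h

(a) 2320 mg; (b) 31.5 mg/h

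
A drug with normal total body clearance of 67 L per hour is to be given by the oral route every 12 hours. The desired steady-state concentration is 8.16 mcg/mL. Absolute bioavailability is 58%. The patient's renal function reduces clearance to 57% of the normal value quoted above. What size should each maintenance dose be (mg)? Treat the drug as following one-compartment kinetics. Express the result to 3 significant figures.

6450 mg

Patient clearance = 0.57 × 67.00 = 38.19 L/h
At steady state, dose per interval replaces the amount cleared in that interval: F·D/τ = CL·Css.
D = CL × Css × τ / F = 38.19 × 8.16 × 12 / 0.58 = 6448 mg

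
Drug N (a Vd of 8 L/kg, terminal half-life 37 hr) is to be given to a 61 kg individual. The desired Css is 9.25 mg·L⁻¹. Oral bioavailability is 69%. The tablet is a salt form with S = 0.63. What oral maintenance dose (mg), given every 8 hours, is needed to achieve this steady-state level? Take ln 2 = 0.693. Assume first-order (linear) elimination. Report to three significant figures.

1560 mg

Vd = 8 L/kg × 61 kg = 488.0 L
CL = ln 2 · Vd / t½ = 0.693 × 488.0 / 37 = 9.140 L/h
D = CL × Css × τ / F / S = 9.140 × 9.25 × 8 / 0.69 / 0.63 = 1556 mg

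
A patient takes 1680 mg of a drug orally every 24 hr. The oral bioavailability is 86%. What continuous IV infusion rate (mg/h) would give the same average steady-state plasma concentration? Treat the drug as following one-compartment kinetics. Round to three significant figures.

Equivalent systemic input: infusion rate = F·D/τ.
Rate = 0.86 × 1680 / 24 = 60.20 mg/h

60.2 mg/h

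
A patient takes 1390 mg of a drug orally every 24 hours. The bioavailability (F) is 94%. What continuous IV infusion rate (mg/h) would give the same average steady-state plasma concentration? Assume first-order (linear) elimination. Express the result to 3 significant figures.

Equivalent systemic input: infusion rate = F·D/τ.
Rate = 0.94 × 1390 / 24 = 54.44 mg/h

54.4 mg/h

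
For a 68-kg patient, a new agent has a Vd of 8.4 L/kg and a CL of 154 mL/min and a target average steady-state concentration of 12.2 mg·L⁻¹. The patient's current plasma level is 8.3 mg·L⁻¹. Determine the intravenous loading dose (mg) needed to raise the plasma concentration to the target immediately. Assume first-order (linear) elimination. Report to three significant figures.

2230 mg

Vd = 8.4 L/kg × 68 kg = 571.2 L
Concentration deficit ΔC = 12.2 − 8.3 = 3.900 mg/L
LD = Vd × ΔC = 571.2 × 3.900 = 2228 mg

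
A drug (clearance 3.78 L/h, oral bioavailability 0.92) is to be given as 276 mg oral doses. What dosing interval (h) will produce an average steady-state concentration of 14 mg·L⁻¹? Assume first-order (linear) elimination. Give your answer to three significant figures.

F·D/τ = CL·Css → τ = F·D / (CL·Css).
τ = 0.92 × 276 / (3.78 × 14) = 4.798 h

4.80 h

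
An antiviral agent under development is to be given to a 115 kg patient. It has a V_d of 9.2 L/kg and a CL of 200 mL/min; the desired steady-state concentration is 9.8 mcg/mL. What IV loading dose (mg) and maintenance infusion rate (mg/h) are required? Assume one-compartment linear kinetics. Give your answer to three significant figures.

Vd(total) = 115 kg × 9.2 L/kg = 1058 L
LD = Vd · C_target = 1058 × 9.8 = 10370 mg
CL = 200 mL/min × 60/1000 = 12.00 L/h
Maintenance infusion rate = CL × Css = 12.00 × 9.8 = 117.6 mg/h

(a) 10400 mg; (b) 118 mg/h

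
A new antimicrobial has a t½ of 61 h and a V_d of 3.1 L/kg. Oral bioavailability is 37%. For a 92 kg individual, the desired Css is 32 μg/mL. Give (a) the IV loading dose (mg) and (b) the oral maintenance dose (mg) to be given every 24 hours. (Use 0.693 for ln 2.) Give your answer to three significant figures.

Total Vd = 3.1 × 92 = 285.2 L
LD = Vd × C = 285.2 × 32 = 9126 mg
CL = 0.693 × Vd / t½ = 0.693 × 285.2 / 61 = 3.240 L/h
D = CL × Css × τ / F = 3.240 × 32 × 24 / 0.37 = 6725 mg

(a) 9130 mg; (b) 6730 mg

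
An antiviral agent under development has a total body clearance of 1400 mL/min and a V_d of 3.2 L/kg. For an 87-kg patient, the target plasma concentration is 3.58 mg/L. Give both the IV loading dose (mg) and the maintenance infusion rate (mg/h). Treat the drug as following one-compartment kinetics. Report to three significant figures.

Vd = 3.2 L/kg × 87 kg = 278.4 L
LD = Vd · C_target = 278.4 × 3.58 = 996.7 mg
CL = 1400 mL/min = 1400 × 0.06 = 84.00 L/h
Maintenance: replace elimination → rate = CL × Css = 84.00 × 3.58 = 300.7 mg/h

(a) 997 mg; (b) 301 mg/h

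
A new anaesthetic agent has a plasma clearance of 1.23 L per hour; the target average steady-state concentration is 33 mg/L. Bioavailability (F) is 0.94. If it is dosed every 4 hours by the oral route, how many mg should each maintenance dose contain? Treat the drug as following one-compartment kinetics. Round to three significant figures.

D = CL × Css × τ / F = 1.230 × 33 × 4 / 0.94 = 172.7 mg

173 mg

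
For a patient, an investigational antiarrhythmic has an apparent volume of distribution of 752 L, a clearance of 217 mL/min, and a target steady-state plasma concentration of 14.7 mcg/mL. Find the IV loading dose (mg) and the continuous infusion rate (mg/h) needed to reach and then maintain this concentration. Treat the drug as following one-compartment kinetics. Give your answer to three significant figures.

Loading dose = Vd × C = 752.0 × 14.7 = 11050 mg
CL = 217 mL/min × 60/1000 = 13.02 L/h
Maintenance infusion rate = CL × Css = 13.02 × 14.7 = 191.4 mg/h

(a) 11100 mg; (b) 191 mg/h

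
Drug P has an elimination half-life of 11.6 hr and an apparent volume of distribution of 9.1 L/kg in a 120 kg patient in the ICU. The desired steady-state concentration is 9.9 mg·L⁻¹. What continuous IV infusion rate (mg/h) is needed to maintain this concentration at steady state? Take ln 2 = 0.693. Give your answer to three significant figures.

Vd = 9.1 L/kg × 120 kg = 1092 L
CL = 0.693 × Vd / t½ = 0.693 × 1092 / 11.6 = 65.24 L/h
Infusion rate = CL × Css = 65.24 × 9.9 = 645.9 mg/h

646 mg/h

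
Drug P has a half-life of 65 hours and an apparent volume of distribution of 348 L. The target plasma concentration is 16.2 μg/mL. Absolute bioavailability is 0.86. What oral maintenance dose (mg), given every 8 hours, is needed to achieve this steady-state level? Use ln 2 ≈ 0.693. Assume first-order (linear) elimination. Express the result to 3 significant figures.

559 mg

CL = 0.693 × Vd / t½ = 0.693 × 348.0 / 65 = 3.710 L/h
D = CL × Css × τ / F = 3.710 × 16.2 × 8 / 0.86 = 559.1 mg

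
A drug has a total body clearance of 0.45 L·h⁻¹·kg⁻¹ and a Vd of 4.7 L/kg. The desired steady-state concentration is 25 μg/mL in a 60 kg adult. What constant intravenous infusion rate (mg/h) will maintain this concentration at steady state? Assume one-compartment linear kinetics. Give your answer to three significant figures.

675 mg/h

CL = 0.45 L·h⁻¹·kg⁻¹ × 60 kg = 27.00 L/h
R₀ = 27.00 × 25 = 675.0 mg/h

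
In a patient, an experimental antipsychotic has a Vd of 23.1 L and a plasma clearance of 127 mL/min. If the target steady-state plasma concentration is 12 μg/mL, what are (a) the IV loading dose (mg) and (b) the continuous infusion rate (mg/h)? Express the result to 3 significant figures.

(a) 277 mg; (b) 91.4 mg/h

Loading dose = Vd × C = 23.10 × 12 = 277.2 mg
Convert clearance: 127 mL/min × 60 min/h ÷ 1000 mL/L = 7.620 L/h
Maintenance infusion rate = CL × Css = 7.620 × 12 = 91.44 mg/h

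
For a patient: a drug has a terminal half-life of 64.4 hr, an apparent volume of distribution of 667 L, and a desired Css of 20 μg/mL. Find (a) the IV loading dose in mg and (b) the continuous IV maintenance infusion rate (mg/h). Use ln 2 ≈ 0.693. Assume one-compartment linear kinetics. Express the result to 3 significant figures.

LD = Vd × C = 667.0 × 20 = 13340 mg
CL = 0.693 × Vd / t½ = 0.693 × 667.0 / 64.4 = 7.178 L/h
Infusion rate = CL × Css = 7.178 × 20 = 143.6 mg/h

(a) 13300 mg; (b) 144 mg/h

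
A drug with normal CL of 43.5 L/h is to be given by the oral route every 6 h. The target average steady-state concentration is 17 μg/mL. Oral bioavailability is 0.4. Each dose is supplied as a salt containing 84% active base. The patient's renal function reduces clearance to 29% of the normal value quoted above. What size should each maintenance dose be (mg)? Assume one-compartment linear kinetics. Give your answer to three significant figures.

Patient clearance = 0.29 × 43.50 = 12.62 L/h
D = CL × Css × τ / F / S = 12.62 × 17 × 6 / 0.4 / 0.84 = 3831 mg

3830 mg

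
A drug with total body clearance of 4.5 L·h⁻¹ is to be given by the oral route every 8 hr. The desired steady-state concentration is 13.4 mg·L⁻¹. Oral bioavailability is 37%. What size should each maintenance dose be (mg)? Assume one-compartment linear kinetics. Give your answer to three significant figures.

D = CL × Css × τ / F = 4.500 × 13.4 × 8 / 0.37 = 1304 mg

1300 mg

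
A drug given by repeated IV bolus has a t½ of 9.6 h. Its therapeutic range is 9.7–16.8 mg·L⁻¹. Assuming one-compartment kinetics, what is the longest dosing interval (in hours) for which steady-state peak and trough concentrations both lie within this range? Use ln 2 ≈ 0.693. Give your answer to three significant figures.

7.61 h

k = 0.693 / t½ = 0.693 / 9.6 = 0.07219 h⁻¹
Between IV bolus doses, concentration decays as C = C₀·e^(−kτ), so C_peak/C_trough = e^(kτ).
τ_max = ln(C_peak/C_trough) / k = ln(16.8/9.7) / 0.07219 = 0.5493 / 0.07219 = 7.609 h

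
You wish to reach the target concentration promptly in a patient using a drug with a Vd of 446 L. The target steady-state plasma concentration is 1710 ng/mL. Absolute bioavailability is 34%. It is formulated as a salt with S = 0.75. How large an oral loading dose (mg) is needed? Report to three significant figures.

2990 mg

C = 1710 ng/mL = 1.710 mg/L
LD = Vd × C / F / S = 446.0 × 1.710 / 0.34 / 0.75 = 2991 mg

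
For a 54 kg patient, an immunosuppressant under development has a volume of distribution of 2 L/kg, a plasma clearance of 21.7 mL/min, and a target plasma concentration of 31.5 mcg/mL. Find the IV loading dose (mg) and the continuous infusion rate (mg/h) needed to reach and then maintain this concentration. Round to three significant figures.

Vd(total) = 54 kg × 2 L/kg = 108.0 L
LD = Vd · C_target = 108.0 × 31.5 = 3402 mg
CL = 21.7 mL/min × 60/1000 = 1.302 L/h
Maintenance infusion rate = CL × Css = 1.302 × 31.5 = 41.01 mg/h

(a) 3400 mg; (b) 41.0 mg/h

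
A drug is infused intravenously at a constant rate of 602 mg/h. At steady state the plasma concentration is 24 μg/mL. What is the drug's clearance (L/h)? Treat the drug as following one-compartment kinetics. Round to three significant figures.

At steady state, infusion rate = CL × Css, so CL = rate / Css.
CL = 602 / 24 = 25.08 L/h

25.1 L/h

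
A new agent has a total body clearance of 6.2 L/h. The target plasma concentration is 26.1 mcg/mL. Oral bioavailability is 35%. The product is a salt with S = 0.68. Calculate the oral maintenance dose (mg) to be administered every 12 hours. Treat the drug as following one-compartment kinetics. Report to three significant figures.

8160 mg

D = CL × Css × τ / F / S = 6.200 × 26.1 × 12 / 0.35 / 0.68 = 8159 mg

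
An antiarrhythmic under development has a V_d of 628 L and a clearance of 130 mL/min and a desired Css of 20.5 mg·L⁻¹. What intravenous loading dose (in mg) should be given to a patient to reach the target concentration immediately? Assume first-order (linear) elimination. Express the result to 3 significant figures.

12900 mg

LD = Vd × C = 628.0 × 20.50 = 12870 mg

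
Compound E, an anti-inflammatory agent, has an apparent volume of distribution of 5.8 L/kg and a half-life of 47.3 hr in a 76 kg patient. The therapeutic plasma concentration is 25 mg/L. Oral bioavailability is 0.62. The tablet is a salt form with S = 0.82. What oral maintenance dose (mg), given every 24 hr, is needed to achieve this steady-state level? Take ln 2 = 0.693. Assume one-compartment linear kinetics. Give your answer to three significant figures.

7620 mg

Total Vd = 5.8 × 76 = 440.8 L
CL = 0.693 × Vd / t½ = 0.693 × 440.8 / 47.3 = 6.458 L/h
D = CL × Css × τ / F / S = 6.458 × 25 × 24 / 0.62 / 0.82 = 7622 mg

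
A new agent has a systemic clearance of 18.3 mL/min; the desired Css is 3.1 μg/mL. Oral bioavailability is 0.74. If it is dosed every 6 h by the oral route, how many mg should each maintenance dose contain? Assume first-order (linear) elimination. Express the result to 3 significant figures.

Convert clearance: 18.3 mL/min × 60 min/h ÷ 1000 mL/L = 1.098 L/h
D = CL × Css × τ / F = 1.098 × 3.1 × 6 / 0.74 = 27.60 mg

27.6 mg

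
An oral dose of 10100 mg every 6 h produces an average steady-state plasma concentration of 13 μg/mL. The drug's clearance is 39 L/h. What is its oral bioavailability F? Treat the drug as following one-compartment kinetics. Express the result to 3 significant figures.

0.301

F·D/τ = CL·Css at steady state → F = CL·Css·τ / D.
F = 39 × 13 × 6 / 10100 = 0.301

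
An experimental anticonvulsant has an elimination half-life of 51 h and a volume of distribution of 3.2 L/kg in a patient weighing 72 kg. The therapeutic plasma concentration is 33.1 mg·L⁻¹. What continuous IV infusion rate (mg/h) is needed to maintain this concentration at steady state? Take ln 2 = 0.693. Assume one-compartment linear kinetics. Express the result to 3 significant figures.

Total Vd = 3.2 × 72 = 230.4 L
CL = 0.693 × Vd / t½ = 0.693 × 230.4 / 51 = 3.131 L/h
Infusion rate = CL × Css = 3.131 × 33.1 = 103.6 mg/h

104 mg/h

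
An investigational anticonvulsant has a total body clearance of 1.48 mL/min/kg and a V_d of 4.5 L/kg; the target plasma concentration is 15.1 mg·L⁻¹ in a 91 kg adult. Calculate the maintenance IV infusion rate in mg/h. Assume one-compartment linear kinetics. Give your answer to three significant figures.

CL = 1.48 mL/min/kg × 91 kg = 134.7 mL/min = 134.7 × 60/1000 = 8.082 L/h
Infusion rate = CL · Css = 8.082 L/h × 15.1 mg/L = 122.0 mg/h

122 mg/h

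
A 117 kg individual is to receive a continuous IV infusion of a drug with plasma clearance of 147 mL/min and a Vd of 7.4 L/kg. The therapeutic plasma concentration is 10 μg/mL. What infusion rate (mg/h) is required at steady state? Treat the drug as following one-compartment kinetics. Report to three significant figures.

88.2 mg/h

CL = 147 mL/min × 60/1000 = 8.820 L/h
Infusion rate = CL · Css = 8.820 L/h × 10 mg/L = 88.20 mg/h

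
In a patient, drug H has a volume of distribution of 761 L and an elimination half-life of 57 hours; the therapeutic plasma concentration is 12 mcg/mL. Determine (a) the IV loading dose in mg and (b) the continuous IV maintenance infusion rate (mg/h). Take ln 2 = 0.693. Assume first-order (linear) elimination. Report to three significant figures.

LD = Vd × C = 761.0 × 12 = 9132 mg
CL = 0.693 × Vd / t½ = 0.693 × 761.0 / 57 = 9.252 L/h
Infusion rate = CL × Css = 9.252 × 12 = 111.0 mg/h

(a) 9130 mg; (b) 111 mg/h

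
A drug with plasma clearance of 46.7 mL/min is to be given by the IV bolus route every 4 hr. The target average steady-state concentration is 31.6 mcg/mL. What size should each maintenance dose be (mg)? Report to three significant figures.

354 mg

Convert clearance: 46.7 mL/min × 60 min/h ÷ 1000 mL/L = 2.802 L/h
D = CL × Css × τ = 2.802 × 31.6 × 4 = 354.2 mg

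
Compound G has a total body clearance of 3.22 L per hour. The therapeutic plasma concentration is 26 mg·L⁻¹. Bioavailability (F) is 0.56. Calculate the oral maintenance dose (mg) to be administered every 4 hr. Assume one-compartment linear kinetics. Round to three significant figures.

D = CL × Css × τ / F = 3.220 × 26 × 4 / 0.56 = 598.0 mg

598 mg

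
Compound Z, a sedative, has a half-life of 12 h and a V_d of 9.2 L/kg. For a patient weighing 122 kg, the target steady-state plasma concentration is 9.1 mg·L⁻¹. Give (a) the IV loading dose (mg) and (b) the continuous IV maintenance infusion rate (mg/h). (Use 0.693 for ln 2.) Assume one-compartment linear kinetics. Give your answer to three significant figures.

Vd(total) = 122 kg × 9.2 L/kg = 1122 L
LD = Vd × C = 1122 × 9.1 = 10210 mg
CL = 0.693 × Vd / t½ = 0.693 × 1122 / 12 = 64.80 L/h
Infusion rate = CL × Css = 64.80 × 9.1 = 589.7 mg/h

(a) 10200 mg; (b) 590 mg/h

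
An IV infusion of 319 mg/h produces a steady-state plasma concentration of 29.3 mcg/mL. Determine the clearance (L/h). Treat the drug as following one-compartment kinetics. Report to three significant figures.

10.9 L/h

At steady state, infusion rate = CL × Css, so CL = rate / Css.
CL = 319 / 29.3 = 10.89 L/h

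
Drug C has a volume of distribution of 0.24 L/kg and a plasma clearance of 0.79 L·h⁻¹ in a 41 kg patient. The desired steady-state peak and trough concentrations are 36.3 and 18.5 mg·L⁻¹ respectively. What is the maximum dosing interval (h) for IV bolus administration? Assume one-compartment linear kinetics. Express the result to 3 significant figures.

8.40 h

Total Vd = 0.24 × 41 = 9.840 L
k = CL / Vd = 0.7900 / 9.840 = 0.08028 h⁻¹
Between IV bolus doses, concentration decays as C = C₀·e^(−kτ), so C_peak/C_trough = e^(kτ).
τ_max = ln(C_peak/C_trough) / k = ln(36.3/18.5) / 0.08028 = 0.6740 / 0.08028 = 8.396 h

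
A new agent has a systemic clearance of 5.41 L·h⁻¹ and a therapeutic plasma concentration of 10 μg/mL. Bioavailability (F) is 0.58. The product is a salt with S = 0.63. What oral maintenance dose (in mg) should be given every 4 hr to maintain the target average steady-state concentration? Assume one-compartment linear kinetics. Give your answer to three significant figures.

592 mg

D = CL × Css × τ / F / S = 5.410 × 10 × 4 / 0.58 / 0.63 = 592.2 mg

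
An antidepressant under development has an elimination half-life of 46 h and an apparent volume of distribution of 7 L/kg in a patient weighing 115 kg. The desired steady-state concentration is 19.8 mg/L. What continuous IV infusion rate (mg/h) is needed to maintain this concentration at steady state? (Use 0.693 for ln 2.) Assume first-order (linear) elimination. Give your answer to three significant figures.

240 mg/h

Vd = 7 L/kg × 115 kg = 805.0 L
k = 0.693/46 = 0.01507 h⁻¹, so CL = k·Vd = 0.01507 × 805.0 = 12.13 L/h
Infusion rate = CL × Css = 12.13 × 19.8 = 240.2 mg/h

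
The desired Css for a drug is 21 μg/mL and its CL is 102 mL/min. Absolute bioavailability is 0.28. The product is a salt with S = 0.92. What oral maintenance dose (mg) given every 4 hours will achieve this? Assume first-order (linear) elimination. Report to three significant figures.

CL = 102 mL/min × 60/1000 = 6.120 L/h
At steady state, dose per interval replaces the amount cleared in that interval: F·S·D/τ = CL·Css.
D = CL × Css × τ / F / S = 6.120 × 21 × 4 / 0.28 / 0.92 = 1996 mg

2000 mg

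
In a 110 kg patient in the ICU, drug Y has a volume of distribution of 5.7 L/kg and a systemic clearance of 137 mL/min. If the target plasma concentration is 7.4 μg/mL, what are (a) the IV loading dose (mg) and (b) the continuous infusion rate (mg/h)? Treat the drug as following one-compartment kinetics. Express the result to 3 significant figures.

(a) 4640 mg; (b) 60.8 mg/h

Total Vd = 5.7 × 110 = 627.0 L
LD = Vd · C_target = 627.0 × 7.4 = 4640 mg
CL = 137 mL/min = 137 × 0.06 = 8.220 L/h
Maintenance infusion rate = CL × Css = 8.220 × 7.4 = 60.83 mg/h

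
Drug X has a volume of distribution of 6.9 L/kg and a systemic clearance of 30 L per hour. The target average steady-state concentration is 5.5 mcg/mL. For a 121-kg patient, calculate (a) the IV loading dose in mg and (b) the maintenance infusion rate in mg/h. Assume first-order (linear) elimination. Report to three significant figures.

(a) 4590 mg; (b) 165 mg/h

Vd = 6.9 L/kg × 121 kg = 834.9 L
LD = Vd · C_target = 834.9 × 5.5 = 4592 mg
Maintenance infusion rate = CL × Css = 30.00 × 5.5 = 165.0 mg/h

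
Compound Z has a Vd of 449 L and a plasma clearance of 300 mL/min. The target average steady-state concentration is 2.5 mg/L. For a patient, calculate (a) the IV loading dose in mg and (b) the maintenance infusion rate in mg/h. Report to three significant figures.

(a) 1120 mg; (b) 45.0 mg/h

Loading: fill Vd to C_target → 449.0 L × 2.5 mg/L = 1123 mg
CL = 300 mL/min = 300 × 0.06 = 18.00 L/h
Maintenance: replace elimination → rate = CL × Css = 18.00 × 2.5 = 45.00 mg/h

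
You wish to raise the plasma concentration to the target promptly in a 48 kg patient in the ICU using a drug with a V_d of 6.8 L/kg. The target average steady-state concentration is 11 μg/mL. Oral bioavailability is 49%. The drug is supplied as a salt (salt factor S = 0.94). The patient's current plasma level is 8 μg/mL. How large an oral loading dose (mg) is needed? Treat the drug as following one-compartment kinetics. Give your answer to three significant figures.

Vd = 6.8 L/kg × 48 kg = 326.4 L
Concentration deficit ΔC = 11 − 8 = 3.000 mg/L
LD = Vd × ΔC / F / S = 326.4 × 3.000 / 0.49 / 0.94 = 2126 mg

2130 mg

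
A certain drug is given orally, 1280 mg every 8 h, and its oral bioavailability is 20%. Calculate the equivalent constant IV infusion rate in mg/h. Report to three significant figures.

32.0 mg/h

Equivalent systemic input: infusion rate = F·D/τ.
Rate = 0.2 × 1280 / 8 = 32.00 mg/h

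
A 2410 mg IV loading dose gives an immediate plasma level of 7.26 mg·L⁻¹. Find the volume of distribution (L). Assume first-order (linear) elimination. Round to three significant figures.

Immediately after an IV bolus, C₀ = Dose / Vd, so Vd = Dose / C₀.
Vd = 2410 / 7.26 = 332.0 L

332 L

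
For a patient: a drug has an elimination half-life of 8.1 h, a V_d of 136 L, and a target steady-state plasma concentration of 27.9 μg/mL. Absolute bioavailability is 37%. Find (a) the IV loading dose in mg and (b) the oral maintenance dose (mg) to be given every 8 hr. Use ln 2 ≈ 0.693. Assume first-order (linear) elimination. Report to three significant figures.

LD = Vd × C = 136.0 × 27.9 = 3794 mg
CL = 0.693 × Vd / t½ = 0.693 × 136.0 / 8.1 = 11.64 L/h
D = CL × Css × τ / F = 11.64 × 27.9 × 8 / 0.37 = 7022 mg

(a) 3790 mg; (b) 7020 mg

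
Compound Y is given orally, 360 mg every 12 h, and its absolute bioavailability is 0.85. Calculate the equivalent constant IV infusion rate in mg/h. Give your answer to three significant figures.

Equivalent systemic input: infusion rate = F·D/τ.
Rate = 0.85 × 360 / 12 = 25.50 mg/h

25.5 mg/h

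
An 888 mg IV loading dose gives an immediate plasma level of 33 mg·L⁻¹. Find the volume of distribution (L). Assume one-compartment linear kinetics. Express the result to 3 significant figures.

26.9 L

Immediately after an IV bolus, C₀ = Dose / Vd, so Vd = Dose / C₀.
Vd = 888 / 33 = 26.91 L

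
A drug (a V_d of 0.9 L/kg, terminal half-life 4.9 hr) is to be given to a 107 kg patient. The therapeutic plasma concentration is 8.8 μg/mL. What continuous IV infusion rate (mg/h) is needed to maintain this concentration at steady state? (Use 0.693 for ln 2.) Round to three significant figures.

120 mg/h

Vd = 0.9 L/kg × 107 kg = 96.30 L
CL = 0.693 × Vd / t½ = 0.693 × 96.30 / 4.9 = 13.62 L/h
Infusion rate = CL × Css = 13.62 × 8.8 = 119.9 mg/h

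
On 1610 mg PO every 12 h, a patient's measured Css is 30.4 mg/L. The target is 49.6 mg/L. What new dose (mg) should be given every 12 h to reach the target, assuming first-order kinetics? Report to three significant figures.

With linear kinetics, Css is proportional to dose rate (D/τ) at fixed clearance.
D₂ = D₁ × (Css,target / Css,current) = 1610 × 49.6/30.4 = 2627 mg

2630 mg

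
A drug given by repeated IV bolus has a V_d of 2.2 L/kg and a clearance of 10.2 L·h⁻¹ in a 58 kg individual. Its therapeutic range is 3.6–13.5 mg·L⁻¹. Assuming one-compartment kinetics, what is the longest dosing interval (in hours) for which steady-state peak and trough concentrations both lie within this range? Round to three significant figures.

16.5 h

Total Vd = 2.2 × 58 = 127.6 L
k = CL / Vd = 10.20 / 127.6 = 0.07994 h⁻¹
Between IV bolus doses, concentration decays as C = C₀·e^(−kτ), so C_peak/C_trough = e^(kτ).
τ_max = ln(C_peak/C_trough) / k = ln(13.5/3.6) / 0.07994 = 1.322 / 0.07994 = 16.54 h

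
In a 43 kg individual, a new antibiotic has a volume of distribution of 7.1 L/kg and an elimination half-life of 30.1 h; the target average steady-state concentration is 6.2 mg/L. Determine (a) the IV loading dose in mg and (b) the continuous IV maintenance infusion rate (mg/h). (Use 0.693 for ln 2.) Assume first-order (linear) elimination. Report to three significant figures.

Vd = 7.1 L/kg × 43 kg = 305.3 L
LD = Vd × C = 305.3 × 6.2 = 1893 mg
CL = 0.693 × Vd / t½ = 0.693 × 305.3 / 30.1 = 7.029 L/h
Infusion rate = CL × Css = 7.029 × 6.2 = 43.58 mg/h

(a) 1890 mg; (b) 43.6 mg/h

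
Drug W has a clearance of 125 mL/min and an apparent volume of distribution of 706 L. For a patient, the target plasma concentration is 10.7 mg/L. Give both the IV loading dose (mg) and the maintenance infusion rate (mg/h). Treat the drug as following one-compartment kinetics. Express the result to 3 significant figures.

(a) 7550 mg; (b) 80.3 mg/h

Loading: fill Vd to C_target → 706.0 L × 10.7 mg/L = 7554 mg
CL = 125 mL/min = 125 × 0.06 = 7.500 L/h
Maintenance infusion rate = CL × Css = 7.500 × 10.7 = 80.25 mg/h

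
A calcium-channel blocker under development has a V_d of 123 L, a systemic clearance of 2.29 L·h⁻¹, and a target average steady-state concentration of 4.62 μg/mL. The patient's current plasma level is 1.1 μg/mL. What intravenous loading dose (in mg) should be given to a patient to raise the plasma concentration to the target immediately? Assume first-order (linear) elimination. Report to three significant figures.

Concentration deficit ΔC = 4.62 − 1.1 = 3.520 mg/L
LD = Vd × ΔC = 123.0 × 3.520 = 433.0 mg

433 mg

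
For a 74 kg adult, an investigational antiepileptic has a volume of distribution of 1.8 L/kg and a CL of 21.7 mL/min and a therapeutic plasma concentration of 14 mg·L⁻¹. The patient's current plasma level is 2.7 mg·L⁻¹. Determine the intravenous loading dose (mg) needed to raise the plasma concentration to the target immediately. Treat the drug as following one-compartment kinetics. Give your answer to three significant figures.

1510 mg

Total Vd = 1.8 × 74 = 133.2 L
Concentration deficit ΔC = 14 − 2.7 = 11.30 mg/L
LD = Vd × ΔC = 133.2 × 11.30 = 1505 mg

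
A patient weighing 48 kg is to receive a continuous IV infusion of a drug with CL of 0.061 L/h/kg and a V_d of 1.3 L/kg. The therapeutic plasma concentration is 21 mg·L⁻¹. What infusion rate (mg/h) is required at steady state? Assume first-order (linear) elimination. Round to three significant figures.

61.5 mg/h

CL = 0.061 L/h/kg × 48 kg = 2.928 L/h
Infusion rate = CL · Css = 2.928 L/h × 21 mg/L = 61.49 mg/h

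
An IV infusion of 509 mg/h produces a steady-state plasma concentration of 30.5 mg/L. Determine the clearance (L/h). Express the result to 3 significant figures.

16.7 L/h

At steady state, infusion rate = CL × Css, so CL = rate / Css.
CL = 509 / 30.5 = 16.69 L/h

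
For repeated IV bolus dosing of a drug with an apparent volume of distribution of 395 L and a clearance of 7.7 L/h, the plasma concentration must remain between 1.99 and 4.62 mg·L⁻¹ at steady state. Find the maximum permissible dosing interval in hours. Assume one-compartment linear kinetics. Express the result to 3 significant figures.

k = CL / Vd = 7.700 / 395.0 = 0.01949 h⁻¹
Between IV bolus doses, concentration decays as C = C₀·e^(−kτ), so C_peak/C_trough = e^(kτ).
τ_max = ln(C_peak/C_trough) / k = ln(4.62/1.99) / 0.01949 = 0.8423 / 0.01949 = 43.22 h

43.2 h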